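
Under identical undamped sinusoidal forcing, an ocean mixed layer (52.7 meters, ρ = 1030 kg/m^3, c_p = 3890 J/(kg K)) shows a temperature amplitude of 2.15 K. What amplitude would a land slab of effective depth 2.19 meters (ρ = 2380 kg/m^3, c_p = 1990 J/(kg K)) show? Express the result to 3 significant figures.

43.8 K

C_ocean = 2.11×10^8 J/(m²·K); C_land = 1.04×10^7 J/(m²·K).
A ∝ 1/C ⇒ A_land = A_ocean × C_ocean/C_land = 2.15 × 20.4 = 43.8 K.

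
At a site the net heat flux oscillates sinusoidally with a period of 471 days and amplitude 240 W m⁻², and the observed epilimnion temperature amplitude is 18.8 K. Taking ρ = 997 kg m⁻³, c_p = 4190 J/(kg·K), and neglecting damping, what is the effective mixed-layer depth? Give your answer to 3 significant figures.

ω = 2π / 4.07×10^7 s = 1.54×10^-7 s⁻¹.
Required C = F₀ / (A ω) = 240 / (18.8 × 1.54×10^-7) = 8.27×10^7 J/(m²·K).
D = C / (ρ c_p) = 8.27×10^7 / (997 × 4190) = 19.8 m.

19.8 m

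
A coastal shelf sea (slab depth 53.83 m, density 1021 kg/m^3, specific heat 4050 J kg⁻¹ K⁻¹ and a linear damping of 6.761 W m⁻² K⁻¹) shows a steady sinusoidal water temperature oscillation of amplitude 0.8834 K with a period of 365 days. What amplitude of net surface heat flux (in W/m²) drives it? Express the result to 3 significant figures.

Areal heat capacity C = ρ c_p D = 1021 × 4050 × 53.83 = 2.23×10^8 J/(m²·K).
ω = 2π / 3.15×10^7 s = 1.99×10^-7 s⁻¹.
√((Cω)² + λ²) = √((44.3)² + 6.761²) = 44.9 W/(m²·K).
F₀ = A × √((Cω)²+λ²) = 0.8834 × 44.9 = 39.6 W/m².

39.6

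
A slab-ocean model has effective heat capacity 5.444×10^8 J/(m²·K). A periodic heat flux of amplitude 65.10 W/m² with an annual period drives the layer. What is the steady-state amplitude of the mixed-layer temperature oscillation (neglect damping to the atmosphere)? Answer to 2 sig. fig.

0.60 K

Areal heat capacity C = 5.444×10^8 J/(m²·K) (given).
Angular frequency ω = 2π / T = 2π / 3.15×10^7 s = 1.99×10^-7 s⁻¹.
Cω = 5.44×10^8 × 1.99×10^-7 = 108 W/(m²·K).
Amplitude A = F₀ / (Cω) = 65.10 / 108 = 0.600 K.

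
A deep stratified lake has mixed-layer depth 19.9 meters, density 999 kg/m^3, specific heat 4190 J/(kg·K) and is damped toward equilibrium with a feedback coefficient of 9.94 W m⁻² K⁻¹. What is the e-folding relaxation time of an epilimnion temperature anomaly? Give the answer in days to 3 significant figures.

97.0 days

Areal heat capacity C = ρ c_p D = 999 × 4190 × 19.9 = 8.33×10^7 J m⁻² K⁻¹.
Relaxation time τ = C / λ = 8.33×10^7 / 9.94 = 8.38×10^6 s.
In days: 8.38×10^6 s / (86400 s/day) = 97.0 days.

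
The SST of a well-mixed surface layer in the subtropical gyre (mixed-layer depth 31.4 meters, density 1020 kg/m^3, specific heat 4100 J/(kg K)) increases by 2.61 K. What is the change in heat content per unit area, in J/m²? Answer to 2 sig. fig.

Areal heat capacity C = ρ c_p D = 1020 × 4100 × 31.4 = 1.31×10^8 J/(m²·K).
ΔQ = C ΔT = 1.31×10^8 × 2.61 = 3.43×10^8 J/m².

3.4×10^8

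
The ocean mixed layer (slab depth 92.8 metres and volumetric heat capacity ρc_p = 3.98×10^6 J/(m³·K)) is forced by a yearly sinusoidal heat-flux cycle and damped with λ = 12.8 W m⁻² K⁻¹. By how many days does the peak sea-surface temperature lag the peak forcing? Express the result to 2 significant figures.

81 days

Areal heat capacity C = ρc_p × D = 3.98×10^6 × 92.8 = 3.69×10^8 J m⁻² K⁻¹.
ω = 2π / 3.15×10^7 s = 1.99×10^-7 s⁻¹.
Phase lag φ = arctan(Cω/λ) = arctan(73.6/12.8) = 1.40 rad.
Time lag = φ / ω = 1.40 / 1.99×10^-7 = 7.02×10^6 s = 81.2 days.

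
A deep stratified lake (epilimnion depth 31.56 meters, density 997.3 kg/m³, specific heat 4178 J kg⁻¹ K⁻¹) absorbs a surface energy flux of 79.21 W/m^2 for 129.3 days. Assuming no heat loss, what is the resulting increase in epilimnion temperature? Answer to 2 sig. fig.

Areal heat capacity C = ρ c_p D = 997.3 × 4178 × 31.56 = 1.32×10^8 J m⁻² K⁻¹.
Net heat input Q = F Δt = 79.21 × (129.3 days × 86400 s/day) = 8.85×10^8 J/m².
ΔT = Q / C = 8.85×10^8 / 1.32×10^8 = 6.73 K.

6.7 K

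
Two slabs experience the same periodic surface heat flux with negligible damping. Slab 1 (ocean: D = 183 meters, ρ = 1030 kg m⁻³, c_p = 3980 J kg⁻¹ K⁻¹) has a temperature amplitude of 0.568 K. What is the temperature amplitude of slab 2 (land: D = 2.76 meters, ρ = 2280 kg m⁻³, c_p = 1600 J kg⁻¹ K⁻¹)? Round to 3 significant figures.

42.3 K

C_ocean = 7.50×10^8 J/(m²·K); C_land = 1.01×10^7 J/(m²·K).
A ∝ 1/C ⇒ A_land = A_ocean × C_ocean/C_land = 0.568 × 74.5 = 42.3 K.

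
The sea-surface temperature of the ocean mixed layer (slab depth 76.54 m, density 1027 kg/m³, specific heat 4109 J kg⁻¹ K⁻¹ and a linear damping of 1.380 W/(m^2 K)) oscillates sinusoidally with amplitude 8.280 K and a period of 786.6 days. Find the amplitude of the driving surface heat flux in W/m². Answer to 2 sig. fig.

250

Areal heat capacity C = ρ c_p D = 1027 × 4109 × 76.54 = 3.23×10^8 J/(m²·K).
ω = 2π / 6.80×10^7 s = 9.25×10^-8 s⁻¹.
√((Cω)² + λ²) = √((29.9)² + 1.380²) = 29.9 W/(m²·K).
F₀ = A × √((Cω)²+λ²) = 8.280 × 29.9 = 248 W/m².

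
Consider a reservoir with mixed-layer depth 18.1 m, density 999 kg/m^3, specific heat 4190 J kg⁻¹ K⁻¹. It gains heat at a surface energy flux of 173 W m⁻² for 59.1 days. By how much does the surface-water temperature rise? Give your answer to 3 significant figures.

Areal heat capacity C = ρ c_p D = 999 × 4190 × 18.1 = 7.58×10^7 J/(m^2 K).
Net heat input Q = F Δt = 173 × (59.1 days × 86400 s/day) = 8.83×10^8 J/m².
ΔT = Q / C = 8.83×10^8 / 7.58×10^7 = 11.7 K.

11.7 K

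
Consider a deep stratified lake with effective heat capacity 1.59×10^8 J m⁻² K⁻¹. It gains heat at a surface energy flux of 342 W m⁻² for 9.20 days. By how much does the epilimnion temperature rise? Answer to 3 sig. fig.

Areal heat capacity C = 1.59×10^8 J m⁻² K⁻¹ (given).
Net heat input Q = F Δt = 342 × (9.20 days × 86400 s/day) = 2.72×10^8 J/m².
ΔT = Q / C = 2.72×10^8 / 1.59×10^8 = 1.71 K.

1.71 K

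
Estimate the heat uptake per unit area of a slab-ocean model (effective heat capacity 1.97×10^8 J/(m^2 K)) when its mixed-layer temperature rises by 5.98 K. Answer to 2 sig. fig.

1.2×10^9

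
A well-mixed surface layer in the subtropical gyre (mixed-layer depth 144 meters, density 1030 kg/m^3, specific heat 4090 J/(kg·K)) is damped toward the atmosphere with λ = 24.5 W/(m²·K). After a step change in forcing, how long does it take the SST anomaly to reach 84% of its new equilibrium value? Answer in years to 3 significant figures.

1.44 years

Areal heat capacity C = ρ c_p D = 1030 × 4090 × 144 = 6.07×10^8 J m⁻² K⁻¹.
τ = C / λ = 6.07×10^8 / 24.5 = 2.48×10^7 s.
Fraction reached: 1 − e^(−t/τ) = 0.84 ⇒ t = −τ ln(1 − 0.84) = τ × 1.83.
t = 4.54×10^7 s = 1.44 years.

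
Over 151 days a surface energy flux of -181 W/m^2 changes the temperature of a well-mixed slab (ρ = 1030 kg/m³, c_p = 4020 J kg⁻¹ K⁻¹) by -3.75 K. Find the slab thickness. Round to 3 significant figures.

Heat input Q = F Δt = -181 × 1.30×10^7 s = -2.36×10^9 J/m².
Required areal heat capacity C = Q / ΔT = 6.30×10^8 J/(m²·K).
Depth D = C / (ρ c_p) = 6.30×10^8 / (1030 × 4020) = 152 m.

152 m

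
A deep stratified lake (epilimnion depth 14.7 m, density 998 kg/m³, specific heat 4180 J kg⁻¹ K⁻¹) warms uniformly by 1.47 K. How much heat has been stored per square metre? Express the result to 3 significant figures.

9.01×10^7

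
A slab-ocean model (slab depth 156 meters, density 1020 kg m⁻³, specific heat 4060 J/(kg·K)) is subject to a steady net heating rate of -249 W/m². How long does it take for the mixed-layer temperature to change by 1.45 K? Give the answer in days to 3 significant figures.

43.5 days

Areal heat capacity C = ρ c_p D = 1020 × 4060 × 156 = 6.46×10^8 J m⁻² K⁻¹.
Time required: Δt = C ΔT / F = 6.46×10^8 × -1.45 / -249 = 3.76×10^6 s.
In days: 3.76×10^6 s / (86400 s/day) = 43.5 days.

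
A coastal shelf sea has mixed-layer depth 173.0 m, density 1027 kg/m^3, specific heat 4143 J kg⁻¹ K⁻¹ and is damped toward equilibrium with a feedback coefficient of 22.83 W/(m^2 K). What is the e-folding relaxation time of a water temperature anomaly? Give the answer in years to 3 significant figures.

1.02 years

Areal heat capacity C = ρ c_p D = 1027 × 4143 × 173.0 = 7.36×10^8 J m⁻² K⁻¹.
Relaxation time τ = C / λ = 7.36×10^8 / 22.83 = 3.22×10^7 s.
In years: 3.22×10^7 s / (3.156×10^7 s/year) = 1.02 years.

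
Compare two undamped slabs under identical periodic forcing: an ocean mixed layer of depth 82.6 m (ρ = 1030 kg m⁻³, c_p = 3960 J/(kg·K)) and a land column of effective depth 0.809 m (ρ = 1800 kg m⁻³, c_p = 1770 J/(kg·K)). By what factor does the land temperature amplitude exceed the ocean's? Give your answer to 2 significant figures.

130

C_ocean = 1030 × 3960 × 82.6 = 3.37×10^8 J/(m²·K).
C_land = 1800 × 1770 × 0.809 = 2.58×10^6 J/(m²·K).
Undamped amplitude ∝ 1/C, so A_land/A_ocean = C_ocean/C_land = 131.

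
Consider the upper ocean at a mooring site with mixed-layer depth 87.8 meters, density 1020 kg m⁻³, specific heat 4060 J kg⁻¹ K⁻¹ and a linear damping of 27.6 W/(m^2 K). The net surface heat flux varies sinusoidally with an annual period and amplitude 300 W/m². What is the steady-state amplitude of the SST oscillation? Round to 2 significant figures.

3.9 K

Areal heat capacity C = ρ c_p D = 1020 × 4060 × 87.8 = 3.64×10^8 J/(m^2 K).
Angular frequency ω = 2π / T = 2π / 3.15×10^7 s = 1.99×10^-7 s⁻¹.
√((Cω)² + λ²) = √((72.4)² + 27.6²) = 77.5 W/(m²·K).
Amplitude A = F₀ / √((Cω)²+λ²) = 300 / 77.5 = 3.87 K.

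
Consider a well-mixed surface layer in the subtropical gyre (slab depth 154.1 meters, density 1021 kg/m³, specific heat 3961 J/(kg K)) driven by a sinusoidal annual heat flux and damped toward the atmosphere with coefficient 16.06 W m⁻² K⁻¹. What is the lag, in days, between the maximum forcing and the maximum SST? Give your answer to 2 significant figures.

Areal heat capacity C = ρ c_p D = 1021 × 3961 × 154.1 = 6.23×10^8 J/(m²·K).
ω = 2π / 3.15×10^7 s = 1.99×10^-7 s⁻¹.
Phase lag φ = arctan(Cω/λ) = arctan(124/16.06) = 1.44 rad.
Time lag = φ / ω = 1.44 / 1.99×10^-7 = 7.24×10^6 s = 83.8 days.

84 days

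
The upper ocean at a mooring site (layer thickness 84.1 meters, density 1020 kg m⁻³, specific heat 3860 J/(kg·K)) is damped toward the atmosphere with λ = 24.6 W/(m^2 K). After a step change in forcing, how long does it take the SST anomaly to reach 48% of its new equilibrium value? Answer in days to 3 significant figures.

Areal heat capacity C = ρ c_p D = 1020 × 3860 × 84.1 = 3.31×10^8 J m⁻² K⁻¹.
τ = C / λ = 3.31×10^8 / 24.6 = 1.35×10^7 s.
Fraction reached: 1 − e^(−t/τ) = 0.48 ⇒ t = −τ ln(1 − 0.48) = τ × 0.654.
t = 8.80×10^6 s = 102 days.

102 days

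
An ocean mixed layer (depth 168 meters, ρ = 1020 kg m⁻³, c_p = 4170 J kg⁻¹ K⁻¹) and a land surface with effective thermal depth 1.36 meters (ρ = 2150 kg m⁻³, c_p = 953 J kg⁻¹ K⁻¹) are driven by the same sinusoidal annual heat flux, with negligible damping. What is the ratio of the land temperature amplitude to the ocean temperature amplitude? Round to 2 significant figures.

260

C_ocean = 1020 × 4170 × 168 = 7.15×10^8 J/(m²·K).
C_land = 2150 × 953 × 1.36 = 2.79×10^6 J/(m²·K).
Undamped amplitude ∝ 1/C, so A_land/A_ocean = C_ocean/C_land = 256.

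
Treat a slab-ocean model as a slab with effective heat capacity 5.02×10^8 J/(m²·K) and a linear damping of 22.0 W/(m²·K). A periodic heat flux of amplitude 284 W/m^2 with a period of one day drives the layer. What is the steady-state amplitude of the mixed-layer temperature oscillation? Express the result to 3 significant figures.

0.00778 K

Areal heat capacity C = 5.02×10^8 J/(m²·K) (given).
Angular frequency ω = 2π / T = 2π / 86400 s = 7.27×10^-5 s⁻¹.
√((Cω)² + λ²) = √((36500)² + 22.0²) = 36500 W/(m²·K).
Amplitude A = F₀ / √((Cω)²+λ²) = 284 / 36500 = 0.00778 K.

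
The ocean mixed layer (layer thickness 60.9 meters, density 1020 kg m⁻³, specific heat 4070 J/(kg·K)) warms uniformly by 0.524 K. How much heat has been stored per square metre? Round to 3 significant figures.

1.32×10^8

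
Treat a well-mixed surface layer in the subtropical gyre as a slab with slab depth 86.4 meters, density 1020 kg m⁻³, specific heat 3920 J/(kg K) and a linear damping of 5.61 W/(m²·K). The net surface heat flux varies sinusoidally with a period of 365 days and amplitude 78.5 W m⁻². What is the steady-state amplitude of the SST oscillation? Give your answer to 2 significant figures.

1.1 K

Areal heat capacity C = ρ c_p D = 1020 × 3920 × 86.4 = 3.45×10^8 J/(m^2 K).
Angular frequency ω = 2π / T = 2π / 3.15×10^7 s = 1.99×10^-7 s⁻¹.
√((Cω)² + λ²) = √((68.8)² + 5.61²) = 69.1 W/(m²·K).
Amplitude A = F₀ / √((Cω)²+λ²) = 78.5 / 69.1 = 1.14 K.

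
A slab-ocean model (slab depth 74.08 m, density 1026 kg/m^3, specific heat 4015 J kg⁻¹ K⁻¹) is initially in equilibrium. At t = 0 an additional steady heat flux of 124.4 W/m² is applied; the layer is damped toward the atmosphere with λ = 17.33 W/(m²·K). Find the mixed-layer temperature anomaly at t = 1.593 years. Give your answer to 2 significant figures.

6.8 K

Areal heat capacity C = ρ c_p D = 1026 × 4015 × 74.08 = 3.05×10^8 J/(m²·K).
τ = C / λ = 3.05×10^8 / 17.33 = 1.76×10^7 s.
Equilibrium anomaly ΔT_eq = F / λ = 124.4 / 17.33 = 7.18 K.
t = 1.593 years = 5.03×10^7 s, so t/τ = 2.85.
ΔT(t) = ΔT_eq (1 − e^(−t/τ)) = 7.18 × (1 − e^−2.85) = 6.77 K.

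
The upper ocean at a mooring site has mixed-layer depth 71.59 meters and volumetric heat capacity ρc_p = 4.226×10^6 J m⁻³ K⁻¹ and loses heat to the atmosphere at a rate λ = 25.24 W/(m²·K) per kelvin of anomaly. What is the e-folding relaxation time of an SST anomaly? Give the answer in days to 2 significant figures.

140 days

Areal heat capacity C = ρc_p × D = 4.226×10^6 × 71.59 = 3.03×10^8 J/(m^2 K).
Relaxation time τ = C / λ = 3.03×10^8 / 25.24 = 1.20×10^7 s.
In days: 1.20×10^7 s / (86400 s/day) = 139 days.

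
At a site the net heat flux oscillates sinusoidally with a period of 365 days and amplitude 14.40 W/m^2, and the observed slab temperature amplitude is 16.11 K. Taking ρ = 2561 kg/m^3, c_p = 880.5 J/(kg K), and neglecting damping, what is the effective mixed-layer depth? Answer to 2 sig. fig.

ω = 2π / 3.15×10^7 s = 1.99×10^-7 s⁻¹.
Required C = F₀ / (A ω) = 14.40 / (16.11 × 1.99×10^-7) = 4.49×10^6 J/(m²·K).
D = C / (ρ c_p) = 4.49×10^6 / (2561 × 880.5) = 1.99 m.

2.0 m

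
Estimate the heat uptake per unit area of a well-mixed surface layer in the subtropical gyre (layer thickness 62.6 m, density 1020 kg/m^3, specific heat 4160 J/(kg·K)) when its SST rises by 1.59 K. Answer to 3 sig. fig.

Areal heat capacity C = ρ c_p D = 1020 × 4160 × 62.6 = 2.66×10^8 J/(m^2 K).
ΔQ = C ΔT = 2.66×10^8 × 1.59 = 4.22×10^8 J/m².

4.22×10^8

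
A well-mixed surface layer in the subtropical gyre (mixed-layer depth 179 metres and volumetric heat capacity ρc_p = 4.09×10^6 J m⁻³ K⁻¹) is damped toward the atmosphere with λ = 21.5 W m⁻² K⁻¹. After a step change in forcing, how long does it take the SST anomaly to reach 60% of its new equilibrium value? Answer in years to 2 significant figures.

0.99 years

Areal heat capacity C = ρc_p × D = 4.09×10^6 × 179 = 7.32×10^8 J m⁻² K⁻¹.
τ = C / λ = 7.32×10^8 / 21.5 = 3.41×10^7 s.
Fraction reached: 1 − e^(−t/τ) = 0.60 ⇒ t = −τ ln(1 − 0.60) = τ × 0.916.
t = 3.12×10^7 s = 0.989 years.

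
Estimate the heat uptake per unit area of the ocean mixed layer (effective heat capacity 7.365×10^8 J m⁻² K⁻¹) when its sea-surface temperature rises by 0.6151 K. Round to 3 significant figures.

4.53×10^8

Areal heat capacity C = 7.365×10^8 J m⁻² K⁻¹ (given).
ΔQ = C ΔT = 7.36×10^8 × 0.6151 = 4.53×10^8 J/m².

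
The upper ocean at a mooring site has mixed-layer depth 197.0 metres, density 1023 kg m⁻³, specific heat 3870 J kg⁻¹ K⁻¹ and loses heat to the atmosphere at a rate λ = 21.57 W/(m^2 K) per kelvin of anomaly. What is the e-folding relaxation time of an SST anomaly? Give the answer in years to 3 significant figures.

1.15 years

Areal heat capacity C = ρ c_p D = 1023 × 3870 × 197.0 = 7.80×10^8 J/(m^2 K).
Relaxation time τ = C / λ = 7.80×10^8 / 21.57 = 3.62×10^7 s.
In years: 3.62×10^7 s / (3.156×10^7 s/year) = 1.15 years.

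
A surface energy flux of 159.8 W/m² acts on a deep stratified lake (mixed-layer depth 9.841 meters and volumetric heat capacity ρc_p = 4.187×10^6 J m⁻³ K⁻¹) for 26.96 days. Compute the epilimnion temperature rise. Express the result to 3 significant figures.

Areal heat capacity C = ρc_p × D = 4.187×10^6 × 9.841 = 4.12×10^7 J m⁻² K⁻¹.
Net heat input Q = F Δt = 159.8 × (26.96 days × 86400 s/day) = 3.72×10^8 J/m².
ΔT = Q / C = 3.72×10^8 / 4.12×10^7 = 9.03 K.

9.03 K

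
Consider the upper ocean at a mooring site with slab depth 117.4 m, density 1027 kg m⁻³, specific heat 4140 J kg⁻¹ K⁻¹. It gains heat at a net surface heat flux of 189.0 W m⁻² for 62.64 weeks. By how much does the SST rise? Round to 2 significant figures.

14 K

Areal heat capacity C = ρ c_p D = 1027 × 4140 × 117.4 = 4.99×10^8 J/(m^2 K).
Net heat input Q = F Δt = 189.0 × (62.64 weeks × 6.048×10^5 s/week) = 7.16×10^9 J/m².
ΔT = Q / C = 7.16×10^9 / 4.99×10^8 = 14.3 K.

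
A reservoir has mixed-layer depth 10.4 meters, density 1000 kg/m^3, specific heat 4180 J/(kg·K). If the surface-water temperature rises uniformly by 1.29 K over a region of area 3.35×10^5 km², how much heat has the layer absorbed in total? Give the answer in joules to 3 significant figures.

Areal heat capacity C = ρ c_p D = 1000 × 4180 × 10.4 = 4.35×10^7 J/(m²·K).
Heat per unit area: q = C ΔT = 4.35×10^7 × 1.29 = 5.61×10^7 J/m².
Total heat: Q = q × A = 5.61×10^7 × (3.35×10^5 × 10⁶ m²) = 1.88×10^19 J.

1.88×10^19 J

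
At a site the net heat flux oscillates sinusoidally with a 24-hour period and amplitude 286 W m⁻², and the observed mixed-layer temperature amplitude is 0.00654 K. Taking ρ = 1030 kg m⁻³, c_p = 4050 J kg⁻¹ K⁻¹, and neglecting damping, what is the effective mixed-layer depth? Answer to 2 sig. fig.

ω = 2π / 86400 s = 7.27×10^-5 s⁻¹.
Required C = F₀ / (A ω) = 286 / (0.00654 × 7.27×10^-5) = 6.01×10^8 J/(m²·K).
D = C / (ρ c_p) = 6.01×10^8 / (1030 × 4050) = 144 m.

140 m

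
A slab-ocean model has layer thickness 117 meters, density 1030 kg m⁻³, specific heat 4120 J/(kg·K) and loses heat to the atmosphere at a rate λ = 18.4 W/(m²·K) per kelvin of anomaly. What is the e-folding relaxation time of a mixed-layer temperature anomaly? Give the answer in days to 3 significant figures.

312 days

Areal heat capacity C = ρ c_p D = 1030 × 4120 × 117 = 4.97×10^8 J m⁻² K⁻¹.
Relaxation time τ = C / λ = 4.97×10^8 / 18.4 = 2.70×10^7 s.
In days: 2.70×10^7 s / (86400 s/day) = 312 days.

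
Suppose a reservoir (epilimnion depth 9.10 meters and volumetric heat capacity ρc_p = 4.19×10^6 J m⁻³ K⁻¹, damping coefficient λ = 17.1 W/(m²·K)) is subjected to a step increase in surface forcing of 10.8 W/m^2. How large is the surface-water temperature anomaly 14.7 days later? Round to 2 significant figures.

0.27 K

Areal heat capacity C = ρc_p × D = 4.19×10^6 × 9.10 = 3.81×10^7 J m⁻² K⁻¹.
τ = C / λ = 3.81×10^7 / 17.1 = 2.23×10^6 s.
Equilibrium anomaly ΔT_eq = F / λ = 10.8 / 17.1 = 0.632 K.
t = 14.7 days = 1.27×10^6 s, so t/τ = 0.570.
ΔT(t) = ΔT_eq (1 − e^(−t/τ)) = 0.632 × (1 − e^−0.570) = 0.274 K.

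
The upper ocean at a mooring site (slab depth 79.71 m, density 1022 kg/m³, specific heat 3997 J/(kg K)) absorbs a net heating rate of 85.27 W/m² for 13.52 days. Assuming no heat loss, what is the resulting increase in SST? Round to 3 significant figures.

Areal heat capacity C = ρ c_p D = 1022 × 3997 × 79.71 = 3.26×10^8 J/(m²·K).
Net heat input Q = F Δt = 85.27 × (13.52 days × 86400 s/day) = 9.96×10^7 J/m².
ΔT = Q / C = 9.96×10^7 / 3.26×10^8 = 0.306 K.

0.306 K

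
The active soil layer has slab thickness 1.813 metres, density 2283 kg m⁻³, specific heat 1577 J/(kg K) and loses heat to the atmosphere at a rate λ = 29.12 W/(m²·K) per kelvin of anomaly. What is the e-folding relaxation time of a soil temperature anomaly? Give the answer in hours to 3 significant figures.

62.3 hours

Areal heat capacity C = ρ c_p D = 2283 × 1577 × 1.813 = 6.53×10^6 J/(m^2 K).
Relaxation time τ = C / λ = 6.53×10^6 / 29.12 = 2.24×10^5 s.
In hours: 2.24×10^5 s / (3600 s/hour) = 62.3 hours.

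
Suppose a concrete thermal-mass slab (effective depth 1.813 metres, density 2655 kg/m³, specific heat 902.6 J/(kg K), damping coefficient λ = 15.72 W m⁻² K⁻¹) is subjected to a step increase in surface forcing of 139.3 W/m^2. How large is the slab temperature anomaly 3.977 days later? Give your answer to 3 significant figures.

6.31 K

Areal heat capacity C = ρ c_p D = 2655 × 902.6 × 1.813 = 4.34×10^6 J m⁻² K⁻¹.
τ = C / λ = 4.34×10^6 / 15.72 = 2.76×10^5 s.
Equilibrium anomaly ΔT_eq = F / λ = 139.3 / 15.72 = 8.86 K.
t = 3.977 days = 3.44×10^5 s, so t/τ = 1.24.
ΔT(t) = ΔT_eq (1 − e^(−t/τ)) = 8.86 × (1 − e^−1.24) = 6.31 K.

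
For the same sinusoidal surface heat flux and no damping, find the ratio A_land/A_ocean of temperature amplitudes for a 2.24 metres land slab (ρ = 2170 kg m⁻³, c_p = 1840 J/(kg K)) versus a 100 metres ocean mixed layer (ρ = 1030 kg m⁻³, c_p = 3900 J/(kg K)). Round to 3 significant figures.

44.9

C_ocean = 1030 × 3900 × 100 = 4.02×10^8 J/(m²·K).
C_land = 2170 × 1840 × 2.24 = 8.94×10^6 J/(m²·K).
Undamped amplitude ∝ 1/C, so A_land/A_ocean = C_ocean/C_land = 44.9.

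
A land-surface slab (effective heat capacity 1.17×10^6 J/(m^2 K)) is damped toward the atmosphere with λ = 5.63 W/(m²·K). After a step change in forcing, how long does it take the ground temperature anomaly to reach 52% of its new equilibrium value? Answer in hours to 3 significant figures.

42.4 hours

Areal heat capacity C = 1.17×10^6 J/(m^2 K) (given).
τ = C / λ = 1.17×10^6 / 5.63 = 2.08×10^5 s.
Fraction reached: 1 − e^(−t/τ) = 0.52 ⇒ t = −τ ln(1 − 0.52) = τ × 0.734.
t = 1.53×10^5 s = 42.4 hours.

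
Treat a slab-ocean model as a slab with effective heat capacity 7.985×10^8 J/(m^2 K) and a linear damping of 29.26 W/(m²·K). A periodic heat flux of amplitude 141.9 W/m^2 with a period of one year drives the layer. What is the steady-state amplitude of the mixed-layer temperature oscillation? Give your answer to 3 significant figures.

Areal heat capacity C = 7.985×10^8 J/(m^2 K) (given).
Angular frequency ω = 2π / T = 2π / 3.15×10^7 s = 1.99×10^-7 s⁻¹.
√((Cω)² + λ²) = √((159)² + 29.26²) = 162 W/(m²·K).
Amplitude A = F₀ / √((Cω)²+λ²) = 141.9 / 162 = 0.877 K.

0.877 K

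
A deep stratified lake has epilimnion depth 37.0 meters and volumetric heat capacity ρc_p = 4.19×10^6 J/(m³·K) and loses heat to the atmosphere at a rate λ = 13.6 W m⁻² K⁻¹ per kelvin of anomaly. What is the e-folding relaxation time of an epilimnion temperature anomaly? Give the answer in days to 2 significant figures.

130 days

Areal heat capacity C = ρc_p × D = 4.19×10^6 × 37.0 = 1.55×10^8 J/(m²·K).
Relaxation time τ = C / λ = 1.55×10^8 / 13.6 = 1.14×10^7 s.
In days: 1.14×10^7 s / (86400 s/day) = 132 days.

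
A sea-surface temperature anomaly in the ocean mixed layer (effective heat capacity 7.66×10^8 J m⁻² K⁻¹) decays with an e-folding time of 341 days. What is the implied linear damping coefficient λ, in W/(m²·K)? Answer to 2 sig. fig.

Areal heat capacity C = 7.66×10^8 J m⁻² K⁻¹ (given).
τ = 341 days = 2.95×10^7 s.
λ = C / τ = 7.66×10^8 / 2.95×10^7 = 26.0 W/(m²·K).

26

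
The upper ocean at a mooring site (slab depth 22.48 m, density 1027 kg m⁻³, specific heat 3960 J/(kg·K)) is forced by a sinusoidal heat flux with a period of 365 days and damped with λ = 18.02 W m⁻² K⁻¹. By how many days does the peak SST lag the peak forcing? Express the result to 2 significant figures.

46 days

Areal heat capacity C = ρ c_p D = 1027 × 3960 × 22.48 = 9.14×10^7 J/(m^2 K).
ω = 2π / 3.15×10^7 s = 1.99×10^-7 s⁻¹.
Phase lag φ = arctan(Cω/λ) = arctan(18.2/18.02) = 0.791 rad.
Time lag = φ / ω = 0.791 / 1.99×10^-7 = 3.97×10^6 s = 45.9 days.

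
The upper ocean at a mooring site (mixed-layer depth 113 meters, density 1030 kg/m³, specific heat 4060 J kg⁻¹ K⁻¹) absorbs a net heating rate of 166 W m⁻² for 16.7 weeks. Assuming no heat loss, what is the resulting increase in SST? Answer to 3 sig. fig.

Areal heat capacity C = ρ c_p D = 1030 × 4060 × 113 = 4.73×10^8 J m⁻² K⁻¹.
Net heat input Q = F Δt = 166 × (16.7 weeks × 6.048×10^5 s/week) = 1.68×10^9 J/m².
ΔT = Q / C = 1.68×10^9 / 4.73×10^8 = 3.55 K.

3.55 K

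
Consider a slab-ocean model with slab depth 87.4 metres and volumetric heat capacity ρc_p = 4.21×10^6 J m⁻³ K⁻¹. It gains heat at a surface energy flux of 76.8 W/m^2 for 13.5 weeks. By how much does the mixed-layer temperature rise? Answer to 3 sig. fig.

1.70 K

Areal heat capacity C = ρc_p × D = 4.21×10^6 × 87.4 = 3.68×10^8 J m⁻² K⁻¹.
Net heat input Q = F Δt = 76.8 × (13.5 weeks × 6.048×10^5 s/week) = 6.27×10^8 J/m².
ΔT = Q / C = 6.27×10^8 / 3.68×10^8 = 1.70 K.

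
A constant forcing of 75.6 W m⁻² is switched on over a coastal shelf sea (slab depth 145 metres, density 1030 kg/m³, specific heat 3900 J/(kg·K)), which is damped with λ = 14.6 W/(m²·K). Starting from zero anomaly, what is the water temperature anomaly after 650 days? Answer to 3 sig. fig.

3.91 K

Areal heat capacity C = ρ c_p D = 1030 × 3900 × 145 = 5.82×10^8 J m⁻² K⁻¹.
τ = C / λ = 5.82×10^8 / 14.6 = 3.99×10^7 s.
Equilibrium anomaly ΔT_eq = F / λ = 75.6 / 14.6 = 5.18 K.
t = 650 days = 5.62×10^7 s, so t/τ = 1.41.
ΔT(t) = ΔT_eq (1 − e^(−t/τ)) = 5.18 × (1 − e^−1.41) = 3.91 K.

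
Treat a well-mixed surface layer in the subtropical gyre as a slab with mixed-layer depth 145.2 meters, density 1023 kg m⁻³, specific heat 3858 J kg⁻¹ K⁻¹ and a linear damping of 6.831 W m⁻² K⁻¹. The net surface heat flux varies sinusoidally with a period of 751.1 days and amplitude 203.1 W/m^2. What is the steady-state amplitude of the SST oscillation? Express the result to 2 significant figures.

3.6 K

Areal heat capacity C = ρ c_p D = 1023 × 3858 × 145.2 = 5.73×10^8 J m⁻² K⁻¹.
Angular frequency ω = 2π / T = 2π / 6.49×10^7 s = 9.68×10^-8 s⁻¹.
√((Cω)² + λ²) = √((55.5)² + 6.831²) = 55.9 W/(m²·K).
Amplitude A = F₀ / √((Cω)²+λ²) = 203.1 / 55.9 = 3.63 K.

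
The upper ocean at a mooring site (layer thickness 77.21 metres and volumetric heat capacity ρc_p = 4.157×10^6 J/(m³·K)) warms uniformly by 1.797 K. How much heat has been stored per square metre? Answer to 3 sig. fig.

5.77×10^8

Areal heat capacity C = ρc_p × D = 4.157×10^6 × 77.21 = 3.21×10^8 J/(m^2 K).
ΔQ = C ΔT = 3.21×10^8 × 1.797 = 5.77×10^8 J/m².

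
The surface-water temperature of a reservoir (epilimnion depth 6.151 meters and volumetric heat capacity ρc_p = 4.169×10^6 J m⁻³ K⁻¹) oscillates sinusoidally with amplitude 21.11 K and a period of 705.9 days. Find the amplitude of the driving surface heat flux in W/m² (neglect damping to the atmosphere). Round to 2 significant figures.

56

Areal heat capacity C = ρc_p × D = 4.169×10^6 × 6.151 = 2.56×10^7 J/(m²·K).
ω = 2π / 6.10×10^7 s = 1.03×10^-7 s⁻¹.
Cω = 2.56×10^7 × 1.03×10^-7 = 2.64 W/(m²·K).
F₀ = A × Cω = 21.11 × 2.64 = 55.8 W/m².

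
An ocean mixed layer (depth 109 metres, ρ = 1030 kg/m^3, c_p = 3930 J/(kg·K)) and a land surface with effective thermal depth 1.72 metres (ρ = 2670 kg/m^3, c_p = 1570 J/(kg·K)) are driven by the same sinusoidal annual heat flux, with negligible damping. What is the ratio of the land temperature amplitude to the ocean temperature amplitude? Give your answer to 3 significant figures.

C_ocean = 1030 × 3930 × 109 = 4.41×10^8 J/(m²·K).
C_land = 2670 × 1570 × 1.72 = 7.21×10^6 J/(m²·K).
Undamped amplitude ∝ 1/C, so A_land/A_ocean = C_ocean/C_land = 61.2.

61.2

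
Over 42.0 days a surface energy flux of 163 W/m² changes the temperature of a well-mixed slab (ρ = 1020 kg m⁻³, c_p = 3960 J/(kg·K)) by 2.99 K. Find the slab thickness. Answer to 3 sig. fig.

49.0 m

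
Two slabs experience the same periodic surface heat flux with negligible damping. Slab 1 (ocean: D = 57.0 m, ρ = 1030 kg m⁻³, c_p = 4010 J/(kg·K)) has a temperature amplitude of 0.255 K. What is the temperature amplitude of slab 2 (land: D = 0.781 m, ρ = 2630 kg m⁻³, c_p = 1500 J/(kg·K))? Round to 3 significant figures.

19.5 K

C_ocean = 2.35×10^8 J/(m²·K); C_land = 3.08×10^6 J/(m²·K).
A ∝ 1/C ⇒ A_land = A_ocean × C_ocean/C_land = 0.255 × 76.4 = 19.5 K.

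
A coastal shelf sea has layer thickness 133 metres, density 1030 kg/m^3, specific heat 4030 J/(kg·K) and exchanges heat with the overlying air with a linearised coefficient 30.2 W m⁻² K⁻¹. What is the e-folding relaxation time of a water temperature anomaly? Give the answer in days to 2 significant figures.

Areal heat capacity C = ρ c_p D = 1030 × 4030 × 133 = 5.52×10^8 J/(m²·K).
Relaxation time τ = C / λ = 5.52×10^8 / 30.2 = 1.83×10^7 s.
In days: 1.83×10^7 s / (86400 s/day) = 212 days.

210 days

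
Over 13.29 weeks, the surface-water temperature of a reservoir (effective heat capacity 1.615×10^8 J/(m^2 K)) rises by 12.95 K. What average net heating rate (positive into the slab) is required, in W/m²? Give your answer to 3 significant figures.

260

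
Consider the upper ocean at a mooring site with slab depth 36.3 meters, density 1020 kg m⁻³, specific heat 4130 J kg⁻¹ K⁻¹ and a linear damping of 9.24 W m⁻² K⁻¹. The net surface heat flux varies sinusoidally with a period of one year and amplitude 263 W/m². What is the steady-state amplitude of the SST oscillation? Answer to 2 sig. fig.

Areal heat capacity C = ρ c_p D = 1020 × 4130 × 36.3 = 1.53×10^8 J/(m^2 K).
Angular frequency ω = 2π / T = 2π / 3.15×10^7 s = 1.99×10^-7 s⁻¹.
√((Cω)² + λ²) = √((30.5)² + 9.24²) = 31.8 W/(m²·K).
Amplitude A = F₀ / √((Cω)²+λ²) = 263 / 31.8 = 8.26 K.

8.3 K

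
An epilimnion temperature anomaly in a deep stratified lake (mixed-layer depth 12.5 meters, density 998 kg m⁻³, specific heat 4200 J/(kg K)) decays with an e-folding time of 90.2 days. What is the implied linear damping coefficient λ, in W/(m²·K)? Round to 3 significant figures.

6.72

Areal heat capacity C = ρ c_p D = 998 × 4200 × 12.5 = 5.24×10^7 J/(m²·K).
τ = 90.2 days = 7.79×10^6 s.
λ = C / τ = 5.24×10^7 / 7.79×10^6 = 6.72 W/(m²·K).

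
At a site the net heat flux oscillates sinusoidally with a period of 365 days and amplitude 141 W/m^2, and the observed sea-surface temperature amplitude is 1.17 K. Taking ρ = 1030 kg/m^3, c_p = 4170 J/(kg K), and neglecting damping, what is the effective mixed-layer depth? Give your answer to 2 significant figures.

ω = 2π / 3.15×10^7 s = 1.99×10^-7 s⁻¹.
Required C = F₀ / (A ω) = 141 / (1.17 × 1.99×10^-7) = 6.05×10^8 J/(m²·K).
D = C / (ρ c_p) = 6.05×10^8 / (1030 × 4170) = 141 m.

140 m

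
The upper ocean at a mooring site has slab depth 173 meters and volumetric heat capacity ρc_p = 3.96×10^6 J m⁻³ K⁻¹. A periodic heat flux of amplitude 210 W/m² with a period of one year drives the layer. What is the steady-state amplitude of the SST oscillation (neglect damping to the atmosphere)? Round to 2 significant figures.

1.5 K

Areal heat capacity C = ρc_p × D = 3.96×10^6 × 173 = 6.85×10^8 J m⁻² K⁻¹.
Angular frequency ω = 2π / T = 2π / 3.15×10^7 s = 1.99×10^-7 s⁻¹.
Cω = 6.85×10^8 × 1.99×10^-7 = 136 W/(m²·K).
Amplitude A = F₀ / (Cω) = 210 / 136 = 1.54 K.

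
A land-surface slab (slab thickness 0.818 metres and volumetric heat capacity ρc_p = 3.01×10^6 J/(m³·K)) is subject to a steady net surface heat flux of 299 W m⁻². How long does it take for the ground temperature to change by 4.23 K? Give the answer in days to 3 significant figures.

0.403 days

Areal heat capacity C = ρc_p × D = 3.01×10^6 × 0.818 = 2.46×10^6 J/(m²·K).
Time required: Δt = C ΔT / F = 2.46×10^6 × 4.23 / 299 = 34800 s.
In days: 34800 s / (86400 s/day) = 0.403 days.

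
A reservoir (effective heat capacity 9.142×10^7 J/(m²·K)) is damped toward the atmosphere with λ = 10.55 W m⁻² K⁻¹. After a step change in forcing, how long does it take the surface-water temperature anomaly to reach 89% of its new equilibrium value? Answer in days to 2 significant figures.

220 days

Areal heat capacity C = 9.142×10^7 J/(m²·K) (given).
τ = C / λ = 9.14×10^7 / 10.55 = 8.67×10^6 s.
Fraction reached: 1 − e^(−t/τ) = 0.89 ⇒ t = −τ ln(1 − 0.89) = τ × 2.21.
t = 1.91×10^7 s = 221 days.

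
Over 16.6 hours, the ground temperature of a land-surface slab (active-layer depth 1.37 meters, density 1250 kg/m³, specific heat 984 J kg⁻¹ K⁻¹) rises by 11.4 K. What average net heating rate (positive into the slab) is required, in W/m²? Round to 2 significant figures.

Areal heat capacity C = ρ c_p D = 1250 × 984 × 1.37 = 1.69×10^6 J/(m^2 K).
Required heat per unit area: Q = C ΔT = 1.69×10^6 × 11.4 = 1.92×10^7 J/m².
Flux F = Q / Δt = 1.92×10^7 / 59800 s = 321 W/m².

320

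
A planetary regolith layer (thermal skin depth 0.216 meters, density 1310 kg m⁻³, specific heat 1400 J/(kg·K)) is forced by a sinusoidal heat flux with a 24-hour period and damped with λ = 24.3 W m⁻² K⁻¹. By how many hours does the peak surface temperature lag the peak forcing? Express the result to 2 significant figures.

3.3 hours

Areal heat capacity C = ρ c_p D = 1310 × 1400 × 0.216 = 3.96×10^5 J/(m²·K).
ω = 2π / 86400 s = 7.27×10^-5 s⁻¹.
Phase lag φ = arctan(Cω/λ) = arctan(28.8/24.3) = 0.870 rad.
Time lag = φ / ω = 0.870 / 7.27×10^-5 = 12000 s = 3.32 hours.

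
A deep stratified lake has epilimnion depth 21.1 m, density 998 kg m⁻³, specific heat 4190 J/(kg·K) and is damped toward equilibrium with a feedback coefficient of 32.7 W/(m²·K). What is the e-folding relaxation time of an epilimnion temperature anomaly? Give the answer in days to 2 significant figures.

Areal heat capacity C = ρ c_p D = 998 × 4190 × 21.1 = 8.82×10^7 J/(m²·K).
Relaxation time τ = C / λ = 8.82×10^7 / 32.7 = 2.70×10^6 s.
In days: 2.70×10^6 s / (86400 s/day) = 31.2 days.

31 days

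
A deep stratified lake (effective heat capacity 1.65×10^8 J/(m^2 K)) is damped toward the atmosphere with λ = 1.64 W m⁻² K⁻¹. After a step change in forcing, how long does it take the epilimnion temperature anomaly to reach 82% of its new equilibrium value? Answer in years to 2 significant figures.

5.5 years

Areal heat capacity C = 1.65×10^8 J/(m^2 K) (given).
τ = C / λ = 1.65×10^8 / 1.64 = 1.01×10^8 s.
Fraction reached: 1 − e^(−t/τ) = 0.82 ⇒ t = −τ ln(1 − 0.82) = τ × 1.71.
t = 1.73×10^8 s = 5.47 years.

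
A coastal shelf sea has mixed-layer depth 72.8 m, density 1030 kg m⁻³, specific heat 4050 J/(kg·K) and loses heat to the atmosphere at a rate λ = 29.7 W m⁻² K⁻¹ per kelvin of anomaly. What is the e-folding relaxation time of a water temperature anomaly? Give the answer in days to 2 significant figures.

Areal heat capacity C = ρ c_p D = 1030 × 4050 × 72.8 = 3.04×10^8 J/(m^2 K).
Relaxation time τ = C / λ = 3.04×10^8 / 29.7 = 1.02×10^7 s.
In days: 1.02×10^7 s / (86400 s/day) = 118 days.

120 days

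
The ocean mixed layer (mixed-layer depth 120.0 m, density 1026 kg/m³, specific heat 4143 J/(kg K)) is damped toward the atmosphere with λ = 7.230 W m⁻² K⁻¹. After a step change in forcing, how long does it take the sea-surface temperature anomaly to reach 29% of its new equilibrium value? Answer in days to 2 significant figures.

280 days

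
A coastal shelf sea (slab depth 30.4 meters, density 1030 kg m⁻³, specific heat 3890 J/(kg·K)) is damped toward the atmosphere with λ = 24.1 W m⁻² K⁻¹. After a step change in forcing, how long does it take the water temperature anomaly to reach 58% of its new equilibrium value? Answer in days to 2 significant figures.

51 days

Areal heat capacity C = ρ c_p D = 1030 × 3890 × 30.4 = 1.22×10^8 J/(m^2 K).
τ = C / λ = 1.22×10^8 / 24.1 = 5.05×10^6 s.
Fraction reached: 1 − e^(−t/τ) = 0.58 ⇒ t = −τ ln(1 − 0.58) = τ × 0.868.
t = 4.38×10^6 s = 50.7 days.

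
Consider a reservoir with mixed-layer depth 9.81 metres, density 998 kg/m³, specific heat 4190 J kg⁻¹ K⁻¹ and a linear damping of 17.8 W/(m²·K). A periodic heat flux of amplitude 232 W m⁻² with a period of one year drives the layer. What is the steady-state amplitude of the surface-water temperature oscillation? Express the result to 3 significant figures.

Areal heat capacity C = ρ c_p D = 998 × 4190 × 9.81 = 4.10×10^7 J/(m²·K).
Angular frequency ω = 2π / T = 2π / 3.15×10^7 s = 1.99×10^-7 s⁻¹.
√((Cω)² + λ²) = √((8.17)² + 17.8²) = 19.6 W/(m²·K).
Amplitude A = F₀ / √((Cω)²+λ²) = 232 / 19.6 = 11.8 K.

11.8 K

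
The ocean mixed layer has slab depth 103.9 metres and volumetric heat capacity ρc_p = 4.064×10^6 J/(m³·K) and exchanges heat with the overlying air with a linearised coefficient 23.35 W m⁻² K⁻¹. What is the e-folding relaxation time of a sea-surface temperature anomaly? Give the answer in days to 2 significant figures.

210 days

Areal heat capacity C = ρc_p × D = 4.064×10^6 × 103.9 = 4.22×10^8 J/(m^2 K).
Relaxation time τ = C / λ = 4.22×10^8 / 23.35 = 1.81×10^7 s.
In days: 1.81×10^7 s / (86400 s/day) = 209 days.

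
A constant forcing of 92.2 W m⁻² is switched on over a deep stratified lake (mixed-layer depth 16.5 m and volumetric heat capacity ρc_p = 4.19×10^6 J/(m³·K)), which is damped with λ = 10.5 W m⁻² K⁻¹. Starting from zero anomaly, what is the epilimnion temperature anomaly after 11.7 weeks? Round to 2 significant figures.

5.8 K

Areal heat capacity C = ρc_p × D = 4.19×10^6 × 16.5 = 6.91×10^7 J/(m^2 K).
τ = C / λ = 6.91×10^7 / 10.5 = 6.58×10^6 s.
Equilibrium anomaly ΔT_eq = F / λ = 92.2 / 10.5 = 8.78 K.
t = 11.7 weeks = 7.08×10^6 s, so t/τ = 1.07.
ΔT(t) = ΔT_eq (1 − e^(−t/τ)) = 8.78 × (1 − e^−1.07) = 5.78 K.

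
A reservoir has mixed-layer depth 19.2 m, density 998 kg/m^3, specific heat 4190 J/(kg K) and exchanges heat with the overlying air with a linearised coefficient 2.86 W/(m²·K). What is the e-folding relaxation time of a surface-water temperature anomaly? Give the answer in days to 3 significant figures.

Areal heat capacity C = ρ c_p D = 998 × 4190 × 19.2 = 8.03×10^7 J m⁻² K⁻¹.
Relaxation time τ = C / λ = 8.03×10^7 / 2.86 = 2.81×10^7 s.
In days: 2.81×10^7 s / (86400 s/day) = 325 days.

325 days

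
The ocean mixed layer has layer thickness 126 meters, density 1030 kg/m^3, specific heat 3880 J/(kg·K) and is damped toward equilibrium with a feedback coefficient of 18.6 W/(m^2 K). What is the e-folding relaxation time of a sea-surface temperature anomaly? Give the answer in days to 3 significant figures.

313 days

Areal heat capacity C = ρ c_p D = 1030 × 3880 × 126 = 5.04×10^8 J/(m^2 K).
Relaxation time τ = C / λ = 5.04×10^8 / 18.6 = 2.71×10^7 s.
In days: 2.71×10^7 s / (86400 s/day) = 313 days.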